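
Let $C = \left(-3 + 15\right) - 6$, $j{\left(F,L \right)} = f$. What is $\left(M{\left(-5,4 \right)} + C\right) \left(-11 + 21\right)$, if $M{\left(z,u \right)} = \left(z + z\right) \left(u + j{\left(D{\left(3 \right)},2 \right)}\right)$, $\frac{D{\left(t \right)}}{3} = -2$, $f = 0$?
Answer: $-340$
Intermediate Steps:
$D{\left(t \right)} = -6$ ($D{\left(t \right)} = 3 \left(-2\right) = -6$)
$j{\left(F,L \right)} = 0$
$M{\left(z,u \right)} = 2 u z$ ($M{\left(z,u \right)} = \left(z + z\right) \left(u + 0\right) = 2 z u = 2 u z$)
$C = 6$ ($C = 12 - 6 = 6$)
$\left(M{\left(-5,4 \right)} + C\right) \left(-11 + 21\right) = \left(2 \cdot 4 \left(-5\right) + 6\right) \left(-11 + 21\right) = \left(-40 + 6\right) 10 = \left(-34\right) 10 = -340$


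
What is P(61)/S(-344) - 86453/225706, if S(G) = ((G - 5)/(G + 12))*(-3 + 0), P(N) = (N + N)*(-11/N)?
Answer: 1558040333/236314182 ≈ 6.5931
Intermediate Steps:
P(N) = -22 (P(N) = (2*N)*(-11/N) = -22)
S(G) = -3*(-5 + G)/(12 + G) (S(G) = ((-5 + G)/(12 + G))*(-3) = -3*(-5 + G)/(12 + G))
P(61)/S(-344) - 86453/225706 = -22*(12 - 344)/(3*(5 - 1*(-344))) - 86453/225706 = -22*(-332/(3*(5 + 344))) - 86453*1/225706 = -22/(3*(-1/332)*349) - 86453/225706 = -22/(-1047/332) - 86453/225706 = -22*(-332/1047) - 86453/225706 = 7304/1047 - 86453/225706 = 1558040333/236314182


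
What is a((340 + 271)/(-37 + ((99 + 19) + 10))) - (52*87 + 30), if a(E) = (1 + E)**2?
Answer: -220230/49 ≈ -4494.5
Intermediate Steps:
a((340 + 271)/(-37 + ((99 + 19) + 10))) - (52*87 + 30) = (1 + (340 + 271)/(-37 + ((99 + 19) + 10)))**2 - (52*87 + 30) = (1 + 611/(-37 + (118 + 10)))**2 - (4524 + 30) = (1 + 611/(-37 + 128))**2 - 1*4554 = (1 + 611/91)**2 - 4554 = (1 + 611*(1/91))**2 - 4554 = (1 + 47/7)**2 - 4554 = (54/7)**2 - 4554 = 2916/49 - 4554 = -220230/49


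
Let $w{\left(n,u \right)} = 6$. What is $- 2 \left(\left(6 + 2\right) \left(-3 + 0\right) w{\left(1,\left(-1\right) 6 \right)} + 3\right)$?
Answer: $282$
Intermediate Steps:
$- 2 \left(\left(6 + 2\right) \left(-3 + 0\right) w{\left(1,\left(-1\right) 6 \right)} + 3\right) = - 2 \left(\left(6 + 2\right) \left(-3 + 0\right) 6 + 3\right) = - 2 \left(8 \left(-3\right) 6 + 3\right) = - 2 \left(\left(-24\right) 6 + 3\right) = - 2 \left(-144 + 3\right) = \left(-2\right) \left(-141\right) = 282$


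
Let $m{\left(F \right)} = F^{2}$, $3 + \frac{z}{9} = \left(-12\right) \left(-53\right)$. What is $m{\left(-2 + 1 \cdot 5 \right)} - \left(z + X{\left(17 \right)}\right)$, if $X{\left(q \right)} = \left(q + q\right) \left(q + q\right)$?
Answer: $-6844$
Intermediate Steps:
$X{\left(q \right)} = 4 q^{2}$ ($X{\left(q \right)} = 2 q 2 q = 4 q^{2}$)
$z = 5697$ ($z = -27 + 9 \left(\left(-12\right) \left(-53\right)\right) = -27 + 9 \cdot 636 = -27 + 5724 = 5697$)
$m{\left(-2 + 1 \cdot 5 \right)} - \left(z + X{\left(17 \right)}\right) = \left(-2 + 1 \cdot 5\right)^{2} - \left(5697 + 4 \cdot 17^{2}\right) = \left(-2 + 5\right)^{2} - \left(5697 + 4 \cdot 289\right) = 3^{2} - \left(5697 + 1156\right) = 9 - 6853 = -6844$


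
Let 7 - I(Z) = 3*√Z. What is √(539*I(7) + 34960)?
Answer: √(38733 - 1617*√7) ≈ 185.62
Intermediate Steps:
I(Z) = 7 - 3*√Z
√(539*I(7) + 34960) = √(539*(7 - 3*√7) + 34960) = √((3773 - 1617*√7) + 34960) = √(38733 - 1617*√7)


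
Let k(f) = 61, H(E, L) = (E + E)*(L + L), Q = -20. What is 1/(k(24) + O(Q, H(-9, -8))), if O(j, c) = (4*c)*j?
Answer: -1/22979 ≈ -4.3518e-5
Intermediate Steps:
H(E, L) = 4*E*L (H(E, L) = (2*E)*(2*L) = 4*E*L)
O(j, c) = 4*c*j
1/(k(24) + O(Q, H(-9, -8))) = 1/(61 + 4*(4*(-9)*(-8))*(-20)) = 1/(61 + 4*288*(-20)) = 1/(61 - 23040) = 1/(-22979) = -1/22979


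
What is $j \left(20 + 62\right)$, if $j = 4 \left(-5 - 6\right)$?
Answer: $-3608$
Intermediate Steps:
$j = -44$ ($j = 4 \left(-11\right) = -44$)
$j \left(20 + 62\right) = - 44 \left(20 + 62\right) = \left(-44\right) 82 = -3608$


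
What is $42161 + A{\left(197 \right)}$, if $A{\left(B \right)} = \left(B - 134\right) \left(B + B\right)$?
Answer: $66983$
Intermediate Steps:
$A{\left(B \right)} = 2 B \left(-134 + B\right)$ ($A{\left(B \right)} = \left(-134 + B\right) 2 B = 2 B \left(-134 + B\right)$)
$42161 + A{\left(197 \right)} = 42161 + 2 \cdot 197 \left(-134 + 197\right) = 42161 + 2 \cdot 197 \cdot 63 = 42161 + 24822 = 66983$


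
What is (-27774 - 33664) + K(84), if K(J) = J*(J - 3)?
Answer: -54634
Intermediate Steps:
K(J) = J*(-3 + J)
(-27774 - 33664) + K(84) = (-27774 - 33664) + 84*(-3 + 84) = -61438 + 84*81 = -61438 + 6804 = -54634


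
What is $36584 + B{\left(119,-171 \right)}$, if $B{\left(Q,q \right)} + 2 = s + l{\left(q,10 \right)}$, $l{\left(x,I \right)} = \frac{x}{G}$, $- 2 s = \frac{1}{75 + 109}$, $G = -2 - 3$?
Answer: $\frac{67373803}{1840} \approx 36616.0$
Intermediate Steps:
$G = -5$ ($G = -2 - 3 = -5$)
$s = - \frac{1}{368}$ ($s = - \frac{1}{2 \left(75 + 109\right)} = - \frac{1}{2 \cdot 184} = \left(- \frac{1}{2}\right) \frac{1}{184} = - \frac{1}{368} \approx -0.0027174$)
$l{\left(x,I \right)} = - \frac{x}{5}$ ($l{\left(x,I \right)} = \frac{x}{-5} = x \left(- \frac{1}{5}\right) = - \frac{x}{5}$)
$B{\left(Q,q \right)} = - \frac{737}{368} - \frac{q}{5}$ ($B{\left(Q,q \right)} = -2 - \left(\frac{1}{368} + \frac{q}{5}\right) = - \frac{737}{368} - \frac{q}{5}$)
$36584 + B{\left(119,-171 \right)} = 36584 - - \frac{59243}{1840} = 36584 + \left(- \frac{737}{368} + \frac{171}{5}\right) = 36584 + \frac{59243}{1840} = \frac{67373803}{1840}$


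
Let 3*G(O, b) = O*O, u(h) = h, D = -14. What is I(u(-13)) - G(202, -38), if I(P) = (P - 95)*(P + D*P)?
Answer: -95560/3 ≈ -31853.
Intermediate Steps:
G(O, b) = O²/3 (G(O, b) = (O*O)/3 = O²/3)
I(P) = -13*P*(-95 + P) (I(P) = (P - 95)*(P - 14*P) = (-95 + P)*(-13*P) = -13*P*(-95 + P))
I(u(-13)) - G(202, -38) = 13*(-13)*(95 - 1*(-13)) - 202²/3 = 13*(-13)*(95 + 13) - 40804/3 = 13*(-13)*108 - 1*40804/3 = -18252 - 40804/3 = -95560/3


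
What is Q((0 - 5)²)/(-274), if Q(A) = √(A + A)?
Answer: -5*√2/274 ≈ -0.025807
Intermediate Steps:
Q(A) = √2*√A (Q(A) = √(2*A) = √2*√A)
Q((0 - 5)²)/(-274) = (√2*√((0 - 5)²))/(-274) = (√2*√((-5)²))*(-1/274) = (√2*√25)*(-1/274) = (√2*5)*(-1/274) = (5*√2)*(-1/274) = -5*√2/274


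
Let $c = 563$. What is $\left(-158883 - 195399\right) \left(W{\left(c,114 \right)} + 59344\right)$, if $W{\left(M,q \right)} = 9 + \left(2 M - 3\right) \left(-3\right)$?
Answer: $-19834123488$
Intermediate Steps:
$W{\left(M,q \right)} = 18 - 6 M$ ($W{\left(M,q \right)} = 9 + \left(-3 + 2 M\right) \left(-3\right) = 9 - \left(-9 + 6 M\right) = 18 - 6 M$)
$\left(-158883 - 195399\right) \left(W{\left(c,114 \right)} + 59344\right) = \left(-158883 - 195399\right) \left(\left(18 - 3378\right) + 59344\right) = - 354282 \left(\left(18 - 3378\right) + 59344\right) = - 354282 \left(-3360 + 59344\right) = \left(-354282\right) 55984 = -19834123488$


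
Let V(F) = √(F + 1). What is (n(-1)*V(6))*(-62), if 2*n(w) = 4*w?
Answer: 124*√7 ≈ 328.07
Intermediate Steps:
n(w) = 2*w (n(w) = (4*w)/2 = 2*w)
V(F) = √(1 + F)
(n(-1)*V(6))*(-62) = ((2*(-1))*√(1 + 6))*(-62) = -2*√7*(-62) = 124*√7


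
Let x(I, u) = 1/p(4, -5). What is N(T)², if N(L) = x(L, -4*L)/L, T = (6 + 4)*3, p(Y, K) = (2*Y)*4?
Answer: 1/921600 ≈ 1.0851e-6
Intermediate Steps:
p(Y, K) = 8*Y
T = 30 (T = 10*3 = 30)
x(I, u) = 1/32 (x(I, u) = 1/(8*4) = 1/32)
N(L) = 1/(32*L)
N(T)² = ((1/32)/30)² = ((1/32)*(1/30))² = (1/960)² = 1/921600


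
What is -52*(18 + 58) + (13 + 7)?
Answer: -3932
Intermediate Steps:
-52*(18 + 58) + (13 + 7) = -52*76 + 20 = -3952 + 20 = -3932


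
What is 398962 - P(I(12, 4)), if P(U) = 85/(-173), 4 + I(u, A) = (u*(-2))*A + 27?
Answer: 69020511/173 ≈ 3.9896e+5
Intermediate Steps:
I(u, A) = 23 - 2*A*u (I(u, A) = -4 + ((u*(-2))*A + 27) = -4 + ((-2*u)*A + 27) = -4 + (-2*A*u + 27) = -4 + (27 - 2*A*u) = 23 - 2*A*u)
P(U) = -85/173 (P(U) = 85*(-1/173) = -85/173)
398962 - P(I(12, 4)) = 398962 - 1*(-85/173) = 398962 + 85/173 = 69020511/173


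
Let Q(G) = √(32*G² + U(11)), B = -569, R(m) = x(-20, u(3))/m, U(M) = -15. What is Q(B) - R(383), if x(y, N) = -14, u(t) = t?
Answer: 14/383 + √10360337 ≈ 3218.8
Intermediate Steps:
R(m) = -14/m
Q(G) = √(-15 + 32*G²) (Q(G) = √(32*G² - 15) = √(-15 + 32*G²))
Q(B) - R(383) = √(-15 + 32*(-569)²) - (-14)/383 = √(-15 + 32*323761) - (-14)/383 = √(-15 + 10360352) - 1*(-14/383) = √10360337 + 14/383 = 14/383 + √10360337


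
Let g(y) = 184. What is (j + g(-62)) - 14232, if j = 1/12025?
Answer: -168927199/12025 ≈ -14048.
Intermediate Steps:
j = 1/12025 ≈ 8.3160e-5
(j + g(-62)) - 14232 = (1/12025 + 184) - 14232 = 2212601/12025 - 14232 = -168927199/12025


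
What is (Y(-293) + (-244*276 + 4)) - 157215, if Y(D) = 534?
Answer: -224021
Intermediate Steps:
(Y(-293) + (-244*276 + 4)) - 157215 = (534 + (-244*276 + 4)) - 157215 = (534 + (-67344 + 4)) - 157215 = (534 - 67340) - 157215 = -66806 - 157215 = -224021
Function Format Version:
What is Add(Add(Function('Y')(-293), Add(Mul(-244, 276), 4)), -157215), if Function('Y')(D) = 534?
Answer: -224021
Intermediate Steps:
Add(Add(Function('Y')(-293), Add(Mul(-244, 276), 4)), -157215) = Add(Add(534, Add(Mul(-244, 276), 4)), -157215) = Add(Add(534, Add(-67344, 4)), -157215) = Add(Add(534, -67340), -157215) = Add(-66806, -157215) = -224021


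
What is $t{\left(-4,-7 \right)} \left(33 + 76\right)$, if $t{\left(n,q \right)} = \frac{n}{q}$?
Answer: $\frac{436}{7} \approx 62.286$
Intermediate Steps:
$t{\left(-4,-7 \right)} \left(33 + 76\right) = - \frac{4}{-7} \left(33 + 76\right) = \left(-4\right) \left(- \frac{1}{7}\right) 109 = \frac{4}{7} \cdot 109 = \frac{436}{7}$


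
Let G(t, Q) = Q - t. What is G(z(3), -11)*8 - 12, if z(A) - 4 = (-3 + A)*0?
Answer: -132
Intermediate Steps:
z(A) = 4 (z(A) = 4 + (-3 + A)*0 = 4 + 0 = 4)
G(z(3), -11)*8 - 12 = (-11 - 1*4)*8 - 12 = (-11 - 4)*8 - 12 = -15*8 - 12 = -120 - 12 = -132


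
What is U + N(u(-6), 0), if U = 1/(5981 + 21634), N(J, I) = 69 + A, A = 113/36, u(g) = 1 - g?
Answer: 23905397/331380 ≈ 72.139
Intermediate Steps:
A = 113/36 (A = 113*(1/36) = 113/36 ≈ 3.1389)
N(J, I) = 2597/36 (N(J, I) = 69 + 113/36 = 2597/36)
U = 1/27615 ≈ 3.6212e-5
U + N(u(-6), 0) = 1/27615 + 2597/36 = 23905397/331380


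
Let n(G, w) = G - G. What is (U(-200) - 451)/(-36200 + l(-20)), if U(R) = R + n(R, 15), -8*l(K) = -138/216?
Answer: 187488/10425577 ≈ 0.017983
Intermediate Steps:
l(K) = 23/288 (l(K) = -(-69)/(4*216) = -⅛*(-23/36) = 23/288)
n(G, w) = 0
U(R) = R (U(R) = R + 0 = R)
(U(-200) - 451)/(-36200 + l(-20)) = (-200 - 451)/(-36200 + 23/288) = -651/(-10425577/288) = -651*(-288/10425577) = 187488/10425577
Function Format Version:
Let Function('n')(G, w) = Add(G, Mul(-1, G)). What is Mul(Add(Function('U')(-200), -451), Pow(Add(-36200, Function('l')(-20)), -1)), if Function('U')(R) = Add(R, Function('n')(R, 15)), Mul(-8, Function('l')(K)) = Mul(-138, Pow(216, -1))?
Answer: Rational(187488, 10425577) ≈ 0.017983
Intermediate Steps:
Function('l')(K) = Rational(23, 288) (Function('l')(K) = Mul(Rational(-1, 8), Mul(-138, Pow(216, -1))) = Mul(Rational(-1, 8), Mul(-138, Rational(1, 216))) = Mul(Rational(-1, 8), Rational(-23, 36)) = Rational(23, 288))
Function('n')(G, w) = 0
Function('U')(R) = R (Function('U')(R) = Add(R, 0) = R)
Mul(Add(Function('U')(-200), -451), Pow(Add(-36200, Function('l')(-20)), -1)) = Mul(Add(-200, -451), Pow(Add(-36200, Rational(23, 288)), -1)) = Mul(-651, Pow(Rational(-10425577, 288), -1)) = Mul(-651, Rational(-288, 10425577)) = Rational(187488, 10425577)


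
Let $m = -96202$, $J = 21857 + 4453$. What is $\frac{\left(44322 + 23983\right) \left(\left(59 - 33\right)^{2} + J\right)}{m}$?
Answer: $- \frac{8947955}{467} \approx -19161.0$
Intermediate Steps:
$J = 26310$
$\frac{\left(44322 + 23983\right) \left(\left(59 - 33\right)^{2} + J\right)}{m} = \frac{\left(44322 + 23983\right) \left(\left(59 - 33\right)^{2} + 26310\right)}{-96202} = 68305 \left(26^{2} + 26310\right) \left(- \frac{1}{96202}\right) = 68305 \left(676 + 26310\right) \left(- \frac{1}{96202}\right) = 68305 \cdot 26986 \left(- \frac{1}{96202}\right) = 1843278730 \left(- \frac{1}{96202}\right) = - \frac{8947955}{467}$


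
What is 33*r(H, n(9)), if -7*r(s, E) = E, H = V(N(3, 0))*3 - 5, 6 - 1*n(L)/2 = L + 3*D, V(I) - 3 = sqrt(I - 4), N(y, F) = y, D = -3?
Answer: -396/7 ≈ -56.571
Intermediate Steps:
V(I) = 3 + sqrt(-4 + I) (V(I) = 3 + sqrt(I - 4) = 3 + sqrt(-4 + I))
n(L) = 30 - 2*L (n(L) = 12 - 2*(L + 3*(-3)) = 12 - 2*(L - 9) = 12 - 2*(-9 + L) = 12 + (18 - 2*L) = 30 - 2*L)
H = 4 + 3*I (H = (3 + sqrt(-4 + 3))*3 - 5 = (3 + sqrt(-1))*3 - 5 = (3 + I)*3 - 5 = (9 + 3*I) - 5 = 4 + 3*I ≈ 4.0 + 3.0*I)
r(s, E) = -E/7
33*r(H, n(9)) = 33*(-(30 - 2*9)/7) = 33*(-(30 - 18)/7) = 33*(-1/7*12) = 33*(-12/7) = -396/7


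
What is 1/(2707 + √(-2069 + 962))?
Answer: 2707/7328956 - 3*I*√123/7328956 ≈ 0.00036936 - 4.5397e-6*I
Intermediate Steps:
1/(2707 + √(-2069 + 962)) = 1/(2707 + √(-1107)) = 1/(2707 + 3*I*√123)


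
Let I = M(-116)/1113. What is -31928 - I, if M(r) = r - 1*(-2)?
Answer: -11845250/371 ≈ -31928.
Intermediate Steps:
M(r) = 2 + r (M(r) = r + 2 = 2 + r)
I = -38/371 (I = (2 - 116)/1113 = -114*1/1113 = -38/371 ≈ -0.10243)
-31928 - I = -31928 - 1*(-38/371) = -31928 + 38/371 = -11845250/371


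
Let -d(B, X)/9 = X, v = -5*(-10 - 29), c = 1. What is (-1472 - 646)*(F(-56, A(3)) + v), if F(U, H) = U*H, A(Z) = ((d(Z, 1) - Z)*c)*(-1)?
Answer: 1010286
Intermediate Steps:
v = 195 (v = -5*(-39) = 195)
d(B, X) = -9*X
A(Z) = 9 + Z (A(Z) = ((-9*1 - Z)*1)*(-1) = ((-9 - Z)*1)*(-1) = (-9 - Z)*(-1) = 9 + Z)
F(U, H) = H*U
(-1472 - 646)*(F(-56, A(3)) + v) = (-1472 - 646)*((9 + 3)*(-56) + 195) = -2118*(12*(-56) + 195) = -2118*(-672 + 195) = -2118*(-477) = 1010286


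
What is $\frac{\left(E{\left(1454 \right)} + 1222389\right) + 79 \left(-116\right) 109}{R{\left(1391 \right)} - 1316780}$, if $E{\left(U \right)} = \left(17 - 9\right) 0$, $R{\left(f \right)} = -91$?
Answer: $- \frac{223513}{1316871} \approx -0.16973$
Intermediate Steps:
$E{\left(U \right)} = 0$ ($E{\left(U \right)} = 8 \cdot 0 = 0$)
$\frac{\left(E{\left(1454 \right)} + 1222389\right) + 79 \left(-116\right) 109}{R{\left(1391 \right)} - 1316780} = \frac{\left(0 + 1222389\right) + 79 \left(-116\right) 109}{-91 - 1316780} = \frac{1222389 - 998876}{-1316871} = \left(1222389 - 998876\right) \left(- \frac{1}{1316871}\right) = 223513 \left(- \frac{1}{1316871}\right) = - \frac{223513}{1316871}$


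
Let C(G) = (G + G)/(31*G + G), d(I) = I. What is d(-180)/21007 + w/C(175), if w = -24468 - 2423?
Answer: -9038387972/21007 ≈ -4.3026e+5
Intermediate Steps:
C(G) = 1/16 (C(G) = (2*G)/((32*G)) = (2*G)*(1/(32*G)) = 1/16)
w = -26891
d(-180)/21007 + w/C(175) = -180/21007 - 26891/1/16 = -180*1/21007 - 26891*16 = -180/21007 - 430256 = -9038387972/21007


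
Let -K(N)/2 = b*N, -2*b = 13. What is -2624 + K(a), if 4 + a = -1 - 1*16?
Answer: -2897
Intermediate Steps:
b = -13/2 (b = -½*13 = -13/2 ≈ -6.5000)
a = -21 (a = -4 + (-1 - 1*16) = -4 + (-1 - 16) = -4 - 17 = -21)
K(N) = 13*N (K(N) = -(-13)*N = 13*N)
-2624 + K(a) = -2624 + 13*(-21) = -2624 - 273 = -2897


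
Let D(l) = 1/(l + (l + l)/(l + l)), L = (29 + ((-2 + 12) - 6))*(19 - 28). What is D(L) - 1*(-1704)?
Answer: 504383/296 ≈ 1704.0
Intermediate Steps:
L = -297 (L = (29 + (10 - 6))*(-9) = (29 + 4)*(-9) = 33*(-9) = -297)
D(l) = 1/(1 + l) (D(l) = 1/(l + (2*l)/((2*l))) = 1/(l + (2*l)*(1/(2*l))) = 1/(l + 1) = 1/(1 + l))
D(L) - 1*(-1704) = 1/(1 - 297) - 1*(-1704) = 1/(-296) + 1704 = -1/296 + 1704 = 504383/296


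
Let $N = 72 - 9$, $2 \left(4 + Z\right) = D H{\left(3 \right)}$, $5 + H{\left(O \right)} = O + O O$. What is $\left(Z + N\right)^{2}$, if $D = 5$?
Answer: $\frac{23409}{4} \approx 5852.3$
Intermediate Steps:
$H{\left(O \right)} = -5 + O + O^{2}$ ($H{\left(O \right)} = -5 + \left(O + O O\right) = -5 + \left(O + O^{2}\right) = -5 + O + O^{2}$)
$Z = \frac{27}{2}$ ($Z = -4 + \frac{5 \left(-5 + 3 + 3^{2}\right)}{2} = -4 + \frac{5 \left(-5 + 3 + 9\right)}{2} = -4 + \frac{5 \cdot 7}{2} = -4 + \frac{1}{2} \cdot 35 = -4 + \frac{35}{2} = \frac{27}{2} \approx 13.5$)
$N = 63$ ($N = 72 - 9 = 63$)
$\left(Z + N\right)^{2} = \left(\frac{27}{2} + 63\right)^{2} = \left(\frac{153}{2}\right)^{2} = \frac{23409}{4}$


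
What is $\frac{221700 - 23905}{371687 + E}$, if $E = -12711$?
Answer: $\frac{197795}{358976} \approx 0.551$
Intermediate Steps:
$\frac{221700 - 23905}{371687 + E} = \frac{221700 - 23905}{371687 - 12711} = \frac{197795}{358976}$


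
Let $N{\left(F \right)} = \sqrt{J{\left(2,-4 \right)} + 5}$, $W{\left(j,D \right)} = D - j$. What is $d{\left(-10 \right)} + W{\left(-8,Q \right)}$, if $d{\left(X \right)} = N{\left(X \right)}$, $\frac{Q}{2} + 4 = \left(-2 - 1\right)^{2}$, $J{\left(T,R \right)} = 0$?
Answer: $18 + \sqrt{5} \approx 20.236$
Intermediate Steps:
$Q = 10$ ($Q = -8 + 2 \left(-2 - 1\right)^{2} = -8 + 2 \left(-3\right)^{2} = -8 + 2 \cdot 9 = -8 + 18 = 10$)
$N{\left(F \right)} = \sqrt{5}$ ($N{\left(F \right)} = \sqrt{0 + 5} = \sqrt{5}$)
$d{\left(X \right)} = \sqrt{5}$
$d{\left(-10 \right)} + W{\left(-8,Q \right)} = \sqrt{5} + \left(10 - -8\right) = \sqrt{5} + \left(10 + 8\right) = \sqrt{5} + 18 = 18 + \sqrt{5}$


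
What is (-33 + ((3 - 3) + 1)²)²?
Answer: 1024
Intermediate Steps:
(-33 + ((3 - 3) + 1)²)² = (-33 + (0 + 1)²)² = (-33 + 1²)² = (-33 + 1)² = (-32)² = 1024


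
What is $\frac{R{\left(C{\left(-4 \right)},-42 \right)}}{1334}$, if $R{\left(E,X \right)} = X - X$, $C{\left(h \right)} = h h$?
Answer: $0$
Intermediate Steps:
$C{\left(h \right)} = h^{2}$
$R{\left(E,X \right)} = 0$
$\frac{R{\left(C{\left(-4 \right)},-42 \right)}}{1334} = \frac{0}{1334} = 0 \cdot \frac{1}{1334} = 0$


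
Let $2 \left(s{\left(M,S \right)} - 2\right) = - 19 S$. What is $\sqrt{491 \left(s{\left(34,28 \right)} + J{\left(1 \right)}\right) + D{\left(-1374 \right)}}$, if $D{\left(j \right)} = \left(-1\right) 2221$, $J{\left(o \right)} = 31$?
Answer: $4 i \sqrt{7289} \approx 341.5 i$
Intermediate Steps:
$s{\left(M,S \right)} = 2 - \frac{19 S}{2}$ ($s{\left(M,S \right)} = 2 + \frac{\left(-19\right) S}{2} = 2 - \frac{19 S}{2}$)
$D{\left(j \right)} = -2221$
$\sqrt{491 \left(s{\left(34,28 \right)} + J{\left(1 \right)}\right) + D{\left(-1374 \right)}} = \sqrt{491 \left(\left(2 - 266\right) + 31\right) - 2221} = \sqrt{491 \left(-264 + 31\right) - 2221} = \sqrt{491 \left(-233\right) - 2221} = \sqrt{-114403 - 2221} = \sqrt{-116624} = 4 i \sqrt{7289}$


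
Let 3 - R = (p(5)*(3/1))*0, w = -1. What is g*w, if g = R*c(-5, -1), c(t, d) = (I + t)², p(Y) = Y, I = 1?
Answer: -48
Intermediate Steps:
c(t, d) = (1 + t)²
R = 3 (R = 3 - 5*(3/1)*0 = 3 - 5*(3*1)*0 = 3 - 5*3*0 = 3 - 15*0 = 3 - 1*0 = 3 + 0 = 3)
g = 48 (g = 3*(1 - 5)² = 3*(-4)² = 3*16 = 48)
g*w = 48*(-1) = -48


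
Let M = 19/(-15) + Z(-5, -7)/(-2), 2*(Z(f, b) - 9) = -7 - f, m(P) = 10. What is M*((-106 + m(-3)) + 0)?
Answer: 2528/5 ≈ 505.60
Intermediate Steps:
Z(f, b) = 11/2 - f/2 (Z(f, b) = 9 + (-7 - f)/2 = 9 + (-7/2 - f/2) = 11/2 - f/2)
M = -79/15 (M = 19/(-15) + (11/2 - ½*(-5))/(-2) = 19*(-1/15) + (11/2 + 5/2)*(-½) = -19/15 + 8*(-½) = -19/15 - 4 = -79/15 ≈ -5.2667)
M*((-106 + m(-3)) + 0) = -79*((-106 + 10) + 0)/15 = -79*(-96 + 0)/15 = -79/15*(-96) = 2528/5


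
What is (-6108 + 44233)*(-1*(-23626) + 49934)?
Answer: 2804475000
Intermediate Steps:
(-6108 + 44233)*(-1*(-23626) + 49934) = 38125*(23626 + 49934) = 38125*73560 = 2804475000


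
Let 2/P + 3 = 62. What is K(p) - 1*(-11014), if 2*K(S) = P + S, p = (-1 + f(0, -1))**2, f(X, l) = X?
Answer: 1299713/118 ≈ 11015.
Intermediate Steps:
P = 2/59 (P = 2/(-3 + 62) = 2/59 ≈ 0.033898)
p = 1 (p = (-1 + 0)**2 = (-1)**2 = 1)
K(S) = 1/59 + S/2 (K(S) = (2/59 + S)/2 = 1/59 + S/2)
K(p) - 1*(-11014) = (1/59 + (1/2)*1) - 1*(-11014) = (1/59 + 1/2) + 11014 = 61/118 + 11014 = 1299713/118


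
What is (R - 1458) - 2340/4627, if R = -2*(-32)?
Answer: -6452378/4627 ≈ -1394.5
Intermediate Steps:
R = 64
(R - 1458) - 2340/4627 = (64 - 1458) - 2340/4627 = -1394 - 2340*1/4627 = -1394 - 2340/4627 = -6452378/4627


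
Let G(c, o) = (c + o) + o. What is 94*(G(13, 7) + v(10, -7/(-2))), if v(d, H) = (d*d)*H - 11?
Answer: 34404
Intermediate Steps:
G(c, o) = c + 2*o
v(d, H) = -11 + H*d**2 (v(d, H) = d**2*H - 11 = H*d**2 - 11 = -11 + H*d**2)
94*(G(13, 7) + v(10, -7/(-2))) = 94*((13 + 2*7) + (-11 - 7/(-2)*10**2)) = 94*((13 + 14) + (-11 - 7*(-1/2)*100)) = 94*(27 + (-11 + (7/2)*100)) = 94*(27 + (-11 + 350)) = 94*(27 + 339) = 94*366 = 34404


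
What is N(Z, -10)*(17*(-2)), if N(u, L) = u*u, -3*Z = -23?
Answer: -17986/9 ≈ -1998.4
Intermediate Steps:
Z = 23/3 (Z = -⅓*(-23) = 23/3 ≈ 7.6667)
N(u, L) = u²
N(Z, -10)*(17*(-2)) = (23/3)²*(17*(-2)) = (529/9)*(-34) = -17986/9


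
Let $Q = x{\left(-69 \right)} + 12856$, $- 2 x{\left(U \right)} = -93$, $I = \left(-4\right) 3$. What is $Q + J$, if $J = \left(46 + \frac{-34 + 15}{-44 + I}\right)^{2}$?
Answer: $\frac{47196265}{3136} \approx 15050.0$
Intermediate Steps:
$I = -12$
$x{\left(U \right)} = \frac{93}{2}$ ($x{\left(U \right)} = \left(- \frac{1}{2}\right) \left(-93\right) = \frac{93}{2}$)
$Q = \frac{25805}{2}$ ($Q = \frac{93}{2} + 12856 = \frac{25805}{2} \approx 12903.0$)
$J = \frac{6734025}{3136}$ ($J = \left(46 + \frac{-34 + 15}{-44 - 12}\right)^{2} = \left(46 - \frac{19}{-56}\right)^{2} = \left(46 - - \frac{19}{56}\right)^{2} = \left(46 + \frac{19}{56}\right)^{2} = \left(\frac{2595}{56}\right)^{2} = \frac{6734025}{3136} \approx 2147.3$)
$Q + J = \frac{25805}{2} + \frac{6734025}{3136} = \frac{47196265}{3136}$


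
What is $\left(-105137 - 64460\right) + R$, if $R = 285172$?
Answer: $115575$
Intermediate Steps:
$\left(-105137 - 64460\right) + R = \left(-105137 - 64460\right) + 285172 = -169597 + 285172 = 115575$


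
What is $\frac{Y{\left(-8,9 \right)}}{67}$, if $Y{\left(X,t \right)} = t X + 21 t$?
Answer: $\frac{117}{67} \approx 1.7463$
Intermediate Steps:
$Y{\left(X,t \right)} = 21 t + X t$ ($Y{\left(X,t \right)} = X t + 21 t = 21 t + X t$)
$\frac{Y{\left(-8,9 \right)}}{67} = \frac{9 \left(21 - 8\right)}{67} = 9 \cdot 13 \cdot \frac{1}{67} = 117 \cdot \frac{1}{67} = \frac{117}{67}$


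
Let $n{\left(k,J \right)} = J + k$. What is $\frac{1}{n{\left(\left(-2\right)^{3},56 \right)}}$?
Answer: $\frac{1}{48} \approx 0.020833$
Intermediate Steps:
$\frac{1}{n{\left(\left(-2\right)^{3},56 \right)}} = \frac{1}{56 + \left(-2\right)^{3}} = \frac{1}{56 - 8} = \frac{1}{48}$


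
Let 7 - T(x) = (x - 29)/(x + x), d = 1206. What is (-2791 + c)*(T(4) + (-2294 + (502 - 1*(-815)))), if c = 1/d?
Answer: 26035584575/9648 ≈ 2.6985e+6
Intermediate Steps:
c = 1/1206 ≈ 0.00082919
T(x) = 7 - (-29 + x)/(2*x) (T(x) = 7 - (x - 29)/(x + x) = 7 - (-29 + x)/(2*x))
(-2791 + c)*(T(4) + (-2294 + (502 - 1*(-815)))) = (-2791 + 1/1206)*((½)*(29 + 13*4)/4 + (-2294 + (502 - 1*(-815)))) = -3365945*((½)*(¼)*(29 + 52) + (-2294 + (502 + 815)))/1206 = -3365945*((½)*(¼)*81 + (-2294 + 1317))/1206 = -3365945*(81/8 - 977)/1206 = -3365945/1206*(-7735/8) = 26035584575/9648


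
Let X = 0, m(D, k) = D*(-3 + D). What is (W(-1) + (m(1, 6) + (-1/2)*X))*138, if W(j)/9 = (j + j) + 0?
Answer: -2760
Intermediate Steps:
W(j) = 18*j (W(j) = 9*((j + j) + 0) = 9*(2*j + 0) = 9*(2*j) = 18*j)
(W(-1) + (m(1, 6) + (-1/2)*X))*138 = (18*(-1) + (1*(-3 + 1) - 1/2*0))*138 = (-18 + (1*(-2) - 1*½*0))*138 = (-18 + (-2 - ½*0))*138 = (-18 + (-2 + 0))*138 = (-18 - 2)*138 = -20*138 = -2760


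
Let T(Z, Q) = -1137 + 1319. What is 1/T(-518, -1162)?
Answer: 1/182 ≈ 0.0054945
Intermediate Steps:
T(Z, Q) = 182
1/T(-518, -1162) = 1/182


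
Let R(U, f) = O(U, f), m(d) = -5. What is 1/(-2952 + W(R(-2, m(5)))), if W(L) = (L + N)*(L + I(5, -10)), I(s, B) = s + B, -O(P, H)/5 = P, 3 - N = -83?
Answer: -1/2472 ≈ -0.00040453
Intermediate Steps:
N = 86 (N = 3 - 1*(-83) = 3 + 83 = 86)
O(P, H) = -5*P
R(U, f) = -5*U
I(s, B) = B + s
W(L) = (-5 + L)*(86 + L) (W(L) = (L + 86)*(L + (-10 + 5)) = (86 + L)*(L - 5) = (86 + L)*(-5 + L) = (-5 + L)*(86 + L))
1/(-2952 + W(R(-2, m(5)))) = 1/(-2952 + (-430 + (-5*(-2))² + 81*(-5*(-2)))) = 1/(-2952 + (-430 + 10² + 81*10)) = 1/(-2952 + (-430 + 100 + 810)) = 1/(-2952 + 480) = 1/(-2472) = -1/2472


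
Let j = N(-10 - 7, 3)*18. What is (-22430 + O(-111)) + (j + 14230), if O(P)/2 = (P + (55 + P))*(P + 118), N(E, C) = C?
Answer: -10484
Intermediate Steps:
j = 54 (j = 3*18 = 54)
O(P) = 2*(55 + 2*P)*(118 + P) (O(P) = 2*((P + (55 + P))*(P + 118)) = 2*((55 + 2*P)*(118 + P)) = 2*(55 + 2*P)*(118 + P))
(-22430 + O(-111)) + (j + 14230) = (-22430 + (12980 + 4*(-111)² + 582*(-111))) + (54 + 14230) = (-22430 + (12980 + 4*12321 - 64602)) + 14284 = (-22430 + (12980 + 49284 - 64602)) + 14284 = (-22430 - 2338) + 14284 = -24768 + 14284 = -10484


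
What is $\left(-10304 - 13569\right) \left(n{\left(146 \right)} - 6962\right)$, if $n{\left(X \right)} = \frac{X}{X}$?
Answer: $166179953$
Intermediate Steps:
$n{\left(X \right)} = 1$
$\left(-10304 - 13569\right) \left(n{\left(146 \right)} - 6962\right) = \left(-10304 - 13569\right) \left(1 - 6962\right) = \left(-23873\right) \left(-6961\right) = 166179953$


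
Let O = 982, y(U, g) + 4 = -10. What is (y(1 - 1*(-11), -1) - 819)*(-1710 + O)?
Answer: 606424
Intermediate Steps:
y(U, g) = -14 (y(U, g) = -4 - 10 = -14)
(y(1 - 1*(-11), -1) - 819)*(-1710 + O) = (-14 - 819)*(-1710 + 982) = -833*(-728) = 606424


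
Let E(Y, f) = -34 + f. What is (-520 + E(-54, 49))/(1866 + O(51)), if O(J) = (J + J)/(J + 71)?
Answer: -30805/113877 ≈ -0.27051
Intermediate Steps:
O(J) = 2*J/(71 + J) (O(J) = (2*J)/(71 + J) = 2*J/(71 + J))
(-520 + E(-54, 49))/(1866 + O(51)) = (-520 + (-34 + 49))/(1866 + 2*51/(71 + 51)) = (-520 + 15)/(1866 + 2*51/122) = -505/(1866 + 2*51*(1/122)) = -505/(1866 + 51/61) = -505/113877/61 = -505*61/113877 = -30805/113877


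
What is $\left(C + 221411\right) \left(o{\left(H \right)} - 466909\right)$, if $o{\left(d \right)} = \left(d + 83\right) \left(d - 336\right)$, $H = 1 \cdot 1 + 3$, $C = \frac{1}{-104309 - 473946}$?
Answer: $- \frac{63477378203098572}{578255} \approx -1.0977 \cdot 10^{11}$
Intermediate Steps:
$C = - \frac{1}{578255}$ ($C = \frac{1}{-578255} = - \frac{1}{578255} \approx -1.7293 \cdot 10^{-6}$)
$H = 4$ ($H = 1 + 3 = 4$)
$o{\left(d \right)} = \left(-336 + d\right) \left(83 + d\right)$ ($o{\left(d \right)} = \left(83 + d\right) \left(-336 + d\right) = \left(-336 + d\right) \left(83 + d\right)$)
$\left(C + 221411\right) \left(o{\left(H \right)} - 466909\right) = \left(- \frac{1}{578255} + 221411\right) \left(\left(-27888 + 4^{2} - 1012\right) - 466909\right) = \frac{128032017804 \left(\left(-27888 + 16 - 1012\right) - 466909\right)}{578255} = \frac{128032017804 \left(-28884 - 466909\right)}{578255} = \frac{128032017804}{578255} \left(-495793\right) = - \frac{63477378203098572}{578255}$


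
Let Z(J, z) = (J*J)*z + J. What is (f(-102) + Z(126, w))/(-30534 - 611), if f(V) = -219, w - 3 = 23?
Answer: -412683/31145 ≈ -13.250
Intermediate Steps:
w = 26 (w = 3 + 23 = 26)
Z(J, z) = J + z*J**2 (Z(J, z) = J**2*z + J = z*J**2 + J = J + z*J**2)
(f(-102) + Z(126, w))/(-30534 - 611) = (-219 + 126*(1 + 126*26))/(-30534 - 611) = (-219 + 126*(1 + 3276))/(-31145) = (-219 + 126*3277)*(-1/31145) = (-219 + 412902)*(-1/31145) = 412683*(-1/31145) = -412683/31145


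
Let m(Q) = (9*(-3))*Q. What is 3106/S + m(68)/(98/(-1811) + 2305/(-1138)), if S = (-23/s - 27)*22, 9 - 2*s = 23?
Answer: 6862709997439/7826015054 ≈ 876.91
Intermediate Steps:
s = -7 (s = 9/2 - ½*23 = 9/2 - 23/2 = -7)
S = -3652/7 (S = (-23/(-7) - 27)*22 = (-23*(-⅐) - 27)*22 = (23/7 - 27)*22 = -166/7*22 = -3652/7 ≈ -521.71)
m(Q) = -27*Q
3106/S + m(68)/(98/(-1811) + 2305/(-1138)) = 3106/(-3652/7) + (-27*68)/(98/(-1811) + 2305/(-1138)) = 3106*(-7/3652) - 1836/(98*(-1/1811) + 2305*(-1/1138)) = -10871/1826 - 1836/(-98/1811 - 2305/1138) = -10871/1826 - 1836/(-4285879/2060918) = -10871/1826 - 1836*(-2060918/4285879) = -10871/1826 + 3783845448/4285879 = 6862709997439/7826015054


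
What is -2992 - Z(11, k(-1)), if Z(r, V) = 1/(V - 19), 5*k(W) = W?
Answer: -287227/96 ≈ -2991.9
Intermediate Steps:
k(W) = W/5
Z(r, V) = 1/(-19 + V)
-2992 - Z(11, k(-1)) = -2992 - 1/(-19 + (⅕)*(-1)) = -2992 - 1/(-19 - ⅕) = -2992 - 1/(-96/5) = -2992 - 1*(-5/96) = -2992 + 5/96 = -287227/96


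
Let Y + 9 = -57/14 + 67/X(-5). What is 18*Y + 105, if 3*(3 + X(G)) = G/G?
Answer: -16311/28 ≈ -582.54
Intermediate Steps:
X(G) = -8/3 (X(G) = -3 + (G/G)/3 = -3 + (1/3)*1 = -3 + 1/3 = -8/3)
Y = -2139/56 (Y = -9 + (-57/14 + 67/(-8/3)) = -9 + (-57*1/14 + 67*(-3/8)) = -9 + (-57/14 - 201/8) = -9 - 1635/56 = -2139/56 ≈ -38.196)
18*Y + 105 = 18*(-2139/56) + 105 = -19251/28 + 105 = -16311/28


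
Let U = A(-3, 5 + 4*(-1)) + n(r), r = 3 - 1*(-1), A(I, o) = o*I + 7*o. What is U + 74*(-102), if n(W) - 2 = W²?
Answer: -7526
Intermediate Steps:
A(I, o) = 7*o + I*o (A(I, o) = I*o + 7*o = 7*o + I*o)
r = 4 (r = 3 + 1 = 4)
n(W) = 2 + W²
U = 22 (U = (5 + 4*(-1))*(7 - 3) + (2 + 4²) = (5 - 4)*4 + (2 + 16) = 1*4 + 18 = 4 + 18 = 22)
U + 74*(-102) = 22 + 74*(-102) = 22 - 7548 = -7526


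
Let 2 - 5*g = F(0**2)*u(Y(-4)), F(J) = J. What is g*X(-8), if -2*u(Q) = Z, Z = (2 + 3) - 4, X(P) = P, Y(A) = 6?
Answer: -16/5 ≈ -3.2000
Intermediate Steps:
Z = 1 (Z = 5 - 4 = 1)
u(Q) = -1/2 (u(Q) = -1/2*1 = -1/2)
g = 2/5 (g = 2/5 - 0**2*(-1)/(5*2) = 2/5 - 0*(-1)/2 = 2/5 - 1/5*0 = 2/5 + 0 = 2/5 ≈ 0.40000)
g*X(-8) = (2/5)*(-8) = -16/5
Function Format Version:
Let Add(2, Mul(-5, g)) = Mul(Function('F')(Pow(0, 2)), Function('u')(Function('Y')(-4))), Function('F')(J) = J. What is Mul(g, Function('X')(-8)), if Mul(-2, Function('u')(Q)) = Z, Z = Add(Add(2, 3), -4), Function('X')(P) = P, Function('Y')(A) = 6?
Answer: Rational(-16, 5) ≈ -3.2000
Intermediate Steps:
Z = 1 (Z = Add(5, -4) = 1)
Function('u')(Q) = Rational(-1, 2) (Function('u')(Q) = Mul(Rational(-1, 2), 1) = Rational(-1, 2))
g = Rational(2, 5) (g = Add(Rational(2, 5), Mul(Rational(-1, 5), Mul(Pow(0, 2), Rational(-1, 2)))) = Add(Rational(2, 5), Mul(Rational(-1, 5), Mul(0, Rational(-1, 2)))) = Add(Rational(2, 5), Mul(Rational(-1, 5), 0)) = Add(Rational(2, 5), 0) = Rational(2, 5) ≈ 0.40000)
Mul(g, Function('X')(-8)) = Mul(Rational(2, 5), -8) = Rational(-16, 5)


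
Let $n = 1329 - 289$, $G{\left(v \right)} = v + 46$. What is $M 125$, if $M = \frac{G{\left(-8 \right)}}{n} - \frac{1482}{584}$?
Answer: $- \frac{2373575}{7592} \approx -312.64$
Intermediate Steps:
$G{\left(v \right)} = 46 + v$
$n = 1040$ ($n = 1329 - 289 = 1040$)
$M = - \frac{94943}{37960}$ ($M = \frac{46 - 8}{1040} - \frac{1482}{584} = 38 \cdot \frac{1}{1040} - \frac{741}{292} = \frac{19}{520} - \frac{741}{292} = - \frac{94943}{37960} \approx -2.5011$)
$M 125 = \left(- \frac{94943}{37960}\right) 125 = - \frac{2373575}{7592}$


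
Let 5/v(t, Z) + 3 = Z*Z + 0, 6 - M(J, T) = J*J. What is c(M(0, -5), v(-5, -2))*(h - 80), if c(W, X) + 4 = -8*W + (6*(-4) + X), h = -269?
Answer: 24779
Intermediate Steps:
M(J, T) = 6 - J² (M(J, T) = 6 - J*J = 6 - J²)
v(t, Z) = 5/(-3 + Z²) (v(t, Z) = 5/(-3 + (Z*Z + 0)) = 5/(-3 + (Z² + 0)) = 5/(-3 + Z²))
c(W, X) = -28 + X - 8*W (c(W, X) = -4 + (-8*W + (6*(-4) + X)) = -4 + (-8*W + (-24 + X)) = -4 + (-24 + X - 8*W) = -28 + X - 8*W)
c(M(0, -5), v(-5, -2))*(h - 80) = (-28 + 5/(-3 + (-2)²) - 8*(6 - 1*0²))*(-269 - 80) = (-28 + 5/(-3 + 4) - 8*(6 - 1*0))*(-349) = (-28 + 5/1 - 8*(6 + 0))*(-349) = (-28 + 5*1 - 8*6)*(-349) = (-28 + 5 - 48)*(-349) = -71*(-349) = 24779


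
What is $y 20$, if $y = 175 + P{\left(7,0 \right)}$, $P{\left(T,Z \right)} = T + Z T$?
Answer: $3640$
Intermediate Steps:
$P{\left(T,Z \right)} = T + T Z$
$y = 182$ ($y = 175 + 7 \left(1 + 0\right) = 175 + 7 \cdot 1 = 175 + 7 = 182$)
$y 20 = 182 \cdot 20 = 3640$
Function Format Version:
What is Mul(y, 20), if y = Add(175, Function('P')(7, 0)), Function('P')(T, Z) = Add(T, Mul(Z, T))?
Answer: 3640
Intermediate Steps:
Function('P')(T, Z) = Add(T, Mul(T, Z))
y = 182 (y = Add(175, Mul(7, Add(1, 0))) = Add(175, Mul(7, 1)) = Add(175, 7) = 182)
Mul(y, 20) = Mul(182, 20) = 3640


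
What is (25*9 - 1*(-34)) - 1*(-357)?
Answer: 616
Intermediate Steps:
(25*9 - 1*(-34)) - 1*(-357) = (225 + 34) + 357 = 259 + 357 = 616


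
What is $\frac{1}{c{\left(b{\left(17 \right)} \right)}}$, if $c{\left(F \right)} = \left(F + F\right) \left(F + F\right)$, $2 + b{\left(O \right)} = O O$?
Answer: $\frac{1}{329476} \approx 3.0351 \cdot 10^{-6}$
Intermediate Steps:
$b{\left(O \right)} = -2 + O^{2}$ ($b{\left(O \right)} = -2 + O O = -2 + O^{2}$)
$c{\left(F \right)} = 4 F^{2}$ ($c{\left(F \right)} = 2 F 2 F = 4 F^{2}$)
$\frac{1}{c{\left(b{\left(17 \right)} \right)}} = \frac{1}{4 \left(-2 + 17^{2}\right)^{2}} = \frac{1}{4 \left(-2 + 289\right)^{2}} = \frac{1}{4 \cdot 287^{2}} = \frac{1}{4 \cdot 82369} = \frac{1}{329476}$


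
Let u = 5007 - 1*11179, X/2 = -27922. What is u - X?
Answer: 49672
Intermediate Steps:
X = -55844 (X = 2*(-27922) = -55844)
u = -6172 (u = 5007 - 11179 = -6172)
u - X = -6172 - 1*(-55844) = -6172 + 55844 = 49672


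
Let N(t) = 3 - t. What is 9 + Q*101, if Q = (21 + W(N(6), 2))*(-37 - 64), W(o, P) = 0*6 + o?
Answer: -183609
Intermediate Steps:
W(o, P) = o (W(o, P) = 0 + o = o)
Q = -1818 (Q = (21 + (3 - 1*6))*(-37 - 64) = (21 + (3 - 6))*(-101) = (21 - 3)*(-101) = 18*(-101) = -1818)
9 + Q*101 = 9 - 1818*101 = 9 - 183618 = -183609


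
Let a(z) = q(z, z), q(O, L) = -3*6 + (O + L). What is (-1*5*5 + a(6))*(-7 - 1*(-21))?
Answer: -434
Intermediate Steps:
q(O, L) = -18 + L + O (q(O, L) = -18 + (L + O) = -18 + L + O)
a(z) = -18 + 2*z (a(z) = -18 + z + z = -18 + 2*z)
(-1*5*5 + a(6))*(-7 - 1*(-21)) = (-1*5*5 + (-18 + 2*6))*(-7 - 1*(-21)) = (-5*5 + (-18 + 12))*(-7 + 21) = (-25 - 6)*14 = -31*14 = -434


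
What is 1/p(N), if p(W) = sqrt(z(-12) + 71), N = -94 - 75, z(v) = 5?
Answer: sqrt(19)/38 ≈ 0.11471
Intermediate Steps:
N = -169
p(W) = 2*sqrt(19) (p(W) = sqrt(5 + 71) = sqrt(76) = 2*sqrt(19))
1/p(N) = 1/(2*sqrt(19)) = sqrt(19)/38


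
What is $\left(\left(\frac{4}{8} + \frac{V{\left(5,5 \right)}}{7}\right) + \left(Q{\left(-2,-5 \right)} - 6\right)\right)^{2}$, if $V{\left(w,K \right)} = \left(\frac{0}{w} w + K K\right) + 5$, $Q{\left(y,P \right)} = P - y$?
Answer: $\frac{3481}{196} \approx 17.76$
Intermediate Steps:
$V{\left(w,K \right)} = 5 + K^{2}$ ($V{\left(w,K \right)} = \left(0 w + K^{2}\right) + 5 = \left(0 + K^{2}\right) + 5 = K^{2} + 5 = 5 + K^{2}$)
$\left(\left(\frac{4}{8} + \frac{V{\left(5,5 \right)}}{7}\right) + \left(Q{\left(-2,-5 \right)} - 6\right)\right)^{2} = \left(\left(\frac{4}{8} + \frac{5 + 5^{2}}{7}\right) - 9\right)^{2} = \left(\left(4 \cdot \frac{1}{8} + \left(5 + 25\right) \frac{1}{7}\right) + \left(\left(-5 + 2\right) - 6\right)\right)^{2} = \left(\left(\frac{1}{2} + 30 \cdot \frac{1}{7}\right) - 9\right)^{2} = \left(\left(\frac{1}{2} + \frac{30}{7}\right) - 9\right)^{2} = \left(\frac{67}{14} - 9\right)^{2} = \left(- \frac{59}{14}\right)^{2} = \frac{3481}{196}$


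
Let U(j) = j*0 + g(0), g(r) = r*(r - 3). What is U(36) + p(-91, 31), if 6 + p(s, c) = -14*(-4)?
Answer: 50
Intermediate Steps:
p(s, c) = 50 (p(s, c) = -6 - 14*(-4) = -6 + 56 = 50)
g(r) = r*(-3 + r)
U(j) = 0 (U(j) = j*0 + 0*(-3 + 0) = 0 + 0*(-3) = 0 + 0 = 0)
U(36) + p(-91, 31) = 0 + 50 = 50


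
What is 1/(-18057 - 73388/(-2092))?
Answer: -523/9425464 ≈ -5.5488e-5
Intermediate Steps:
1/(-18057 - 73388/(-2092)) = 1/(-18057 - 73388*(-1/2092)) = 1/(-18057 + 18347/523) = 1/(-9425464/523) = -523/9425464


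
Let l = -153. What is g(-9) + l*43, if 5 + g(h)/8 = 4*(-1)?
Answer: -6651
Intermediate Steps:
g(h) = -72 (g(h) = -40 + 8*(4*(-1)) = -40 + 8*(-4) = -40 - 32 = -72)
g(-9) + l*43 = -72 - 153*43 = -72 - 6579 = -6651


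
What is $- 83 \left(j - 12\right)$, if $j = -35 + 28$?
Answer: $1577$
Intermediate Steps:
$j = -7$
$- 83 \left(j - 12\right) = - 83 \left(-7 - 12\right) = \left(-83\right) \left(-19\right) = 1577$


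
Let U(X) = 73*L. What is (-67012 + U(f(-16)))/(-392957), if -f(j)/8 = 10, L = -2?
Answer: 67158/392957 ≈ 0.17090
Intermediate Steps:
f(j) = -80 (f(j) = -8*10 = -80)
U(X) = -146 (U(X) = 73*(-2) = -146)
(-67012 + U(f(-16)))/(-392957) = (-67012 - 146)/(-392957) = -67158*(-1/392957) = 67158/392957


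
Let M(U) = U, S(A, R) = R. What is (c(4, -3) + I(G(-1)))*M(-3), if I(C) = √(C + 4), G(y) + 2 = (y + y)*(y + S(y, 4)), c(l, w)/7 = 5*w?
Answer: 315 - 6*I ≈ 315.0 - 6.0*I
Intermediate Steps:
c(l, w) = 35*w (c(l, w) = 7*(5*w) = 35*w)
G(y) = -2 + 2*y*(4 + y) (G(y) = -2 + (y + y)*(y + 4) = -2 + (2*y)*(4 + y) = -2 + 2*y*(4 + y))
I(C) = √(4 + C)
(c(4, -3) + I(G(-1)))*M(-3) = (35*(-3) + √(4 + (-2 + 2*(-1)² + 8*(-1))))*(-3) = (-105 + √(4 + (-2 + 2*1 - 8)))*(-3) = (-105 + √(4 + (-2 + 2 - 8)))*(-3) = (-105 + √(4 - 8))*(-3) = (-105 + √(-4))*(-3) = (-105 + 2*I)*(-3) = 315 - 6*I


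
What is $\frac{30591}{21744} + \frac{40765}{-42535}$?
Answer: $\frac{9217645}{20552912} \approx 0.44848$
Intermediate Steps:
$\frac{30591}{21744} + \frac{40765}{-42535} = 30591 \cdot \frac{1}{21744} + 40765 \left(- \frac{1}{42535}\right) = \frac{3399}{2416} - \frac{8153}{8507} = \frac{9217645}{20552912}$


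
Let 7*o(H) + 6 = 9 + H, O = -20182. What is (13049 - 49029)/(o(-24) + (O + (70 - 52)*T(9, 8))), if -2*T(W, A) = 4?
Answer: 35980/20221 ≈ 1.7793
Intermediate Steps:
T(W, A) = -2 (T(W, A) = -½*4 = -2)
o(H) = 3/7 + H/7 (o(H) = -6/7 + (9 + H)/7 = -6/7 + (9/7 + H/7) = 3/7 + H/7)
(13049 - 49029)/(o(-24) + (O + (70 - 52)*T(9, 8))) = (13049 - 49029)/((3/7 + (⅐)*(-24)) + (-20182 + (70 - 52)*(-2))) = -35980/((3/7 - 24/7) + (-20182 + 18*(-2))) = -35980/(-3 + (-20182 - 36)) = -35980/(-3 - 20218) = -35980/(-20221) = -35980*(-1/20221) = 35980/20221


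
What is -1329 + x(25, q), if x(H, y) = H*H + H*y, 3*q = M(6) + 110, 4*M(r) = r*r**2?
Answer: 1988/3 ≈ 662.67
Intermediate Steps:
M(r) = r**3/4 (M(r) = (r*r**2)/4 = r**3/4)
q = 164/3 (q = ((1/4)*6**3 + 110)/3 = ((1/4)*216 + 110)/3 = (54 + 110)/3 = (1/3)*164 = 164/3 ≈ 54.667)
x(H, y) = H**2 + H*y
-1329 + x(25, q) = -1329 + 25*(25 + 164/3) = -1329 + 25*(239/3) = -1329 + 5975/3 = 1988/3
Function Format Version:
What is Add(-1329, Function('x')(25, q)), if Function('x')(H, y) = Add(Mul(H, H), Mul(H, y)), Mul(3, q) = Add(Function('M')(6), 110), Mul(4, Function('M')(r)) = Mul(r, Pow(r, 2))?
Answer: Rational(1988, 3) ≈ 662.67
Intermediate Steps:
Function('M')(r) = Mul(Rational(1, 4), Pow(r, 3)) (Function('M')(r) = Mul(Rational(1, 4), Mul(r, Pow(r, 2))) = Mul(Rational(1, 4), Pow(r, 3)))
q = Rational(164, 3) (q = Mul(Rational(1, 3), Add(Mul(Rational(1, 4), Pow(6, 3)), 110)) = Mul(Rational(1, 3), Add(Mul(Rational(1, 4), 216), 110)) = Mul(Rational(1, 3), Add(54, 110)) = Mul(Rational(1, 3), 164) = Rational(164, 3) ≈ 54.667)
Function('x')(H, y) = Add(Pow(H, 2), Mul(H, y))
Add(-1329, Function('x')(25, q)) = Add(-1329, Mul(25, Add(25, Rational(164, 3)))) = Add(-1329, Mul(25, Rational(239, 3))) = Add(-1329, Rational(5975, 3)) = Rational(1988, 3)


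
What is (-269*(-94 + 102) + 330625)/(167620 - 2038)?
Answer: 36497/18398 ≈ 1.9837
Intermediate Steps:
(-269*(-94 + 102) + 330625)/(167620 - 2038) = (-269*8 + 330625)/165582 = (-2152 + 330625)*(1/165582) = 328473*(1/165582) = 36497/18398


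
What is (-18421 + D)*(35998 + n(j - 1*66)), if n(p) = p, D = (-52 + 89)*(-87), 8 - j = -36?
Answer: -778520640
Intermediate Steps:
j = 44 (j = 8 - 1*(-36) = 8 + 36 = 44)
D = -3219 (D = 37*(-87) = -3219)
(-18421 + D)*(35998 + n(j - 1*66)) = (-18421 - 3219)*(35998 + (44 - 1*66)) = -21640*(35998 + (44 - 66)) = -21640*(35998 - 22) = -21640*35976 = -778520640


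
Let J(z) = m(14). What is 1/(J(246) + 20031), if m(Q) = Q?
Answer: 1/20045 ≈ 4.9888e-5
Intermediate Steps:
J(z) = 14
1/(J(246) + 20031) = 1/(14 + 20031) = 1/20045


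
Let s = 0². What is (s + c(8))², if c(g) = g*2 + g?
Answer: 576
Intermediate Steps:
c(g) = 3*g (c(g) = 2*g + g = 3*g)
s = 0
(s + c(8))² = (0 + 3*8)² = (0 + 24)² = 24² = 576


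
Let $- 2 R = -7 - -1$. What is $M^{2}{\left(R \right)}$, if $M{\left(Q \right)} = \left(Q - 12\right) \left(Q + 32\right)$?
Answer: $99225$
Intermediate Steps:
$R = 3$ ($R = - \frac{-7 - -1}{2} = - \frac{-7 + 1}{2} = \left(- \frac{1}{2}\right) \left(-6\right) = 3$)
$M{\left(Q \right)} = \left(-12 + Q\right) \left(32 + Q\right)$
$M^{2}{\left(R \right)} = \left(-384 + 3^{2} + 20 \cdot 3\right)^{2} = \left(-384 + 9 + 60\right)^{2} = \left(-315\right)^{2} = 99225$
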